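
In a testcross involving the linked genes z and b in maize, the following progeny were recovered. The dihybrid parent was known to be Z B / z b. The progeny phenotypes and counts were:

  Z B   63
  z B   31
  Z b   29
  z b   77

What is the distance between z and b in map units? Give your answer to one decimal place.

30.0 map units

The recombinant classes are Z b and z B: 29 + 31 = 60.
Recombination frequency = 60/200 = 0.3000 ≈ 30.0%, i.e. 30.0 map units.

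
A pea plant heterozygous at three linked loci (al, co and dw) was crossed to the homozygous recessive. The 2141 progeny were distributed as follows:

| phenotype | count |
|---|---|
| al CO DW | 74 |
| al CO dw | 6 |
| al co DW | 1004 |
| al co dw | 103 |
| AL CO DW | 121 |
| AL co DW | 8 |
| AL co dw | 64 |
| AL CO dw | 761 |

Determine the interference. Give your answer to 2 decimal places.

0.17

The two most frequent reciprocal classes, AL CO dw and al co DW, are the parental types, so the F1 was AL CO dw / al co DW.
The two rarest classes, al CO dw and AL co DW, are the double crossovers. Comparing them with the parentals, only the al allele has switched, so al is the middle locus and the order is dw – al – co.
dw–al: (224 + 14)/2141 = 0.1112; al–co: (138 + 14)/2141 = 0.0710.
Expected DCO frequency = 0.1112 × 0.0710 ≈ 0.00790; observed = 14/2141 ≈ 0.00654.
Coefficient of coincidence = 0.00654/0.00790 ≈ 0.83; interference = 1 − 0.83 = 0.17.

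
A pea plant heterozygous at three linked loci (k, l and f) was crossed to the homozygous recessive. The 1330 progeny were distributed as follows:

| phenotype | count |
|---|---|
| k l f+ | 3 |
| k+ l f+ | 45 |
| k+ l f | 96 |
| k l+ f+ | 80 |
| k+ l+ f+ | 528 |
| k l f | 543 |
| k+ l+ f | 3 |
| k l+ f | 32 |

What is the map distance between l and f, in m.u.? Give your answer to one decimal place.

The two most frequent reciprocal classes, k+ l+ f+ and k l f, are the parental types, so the F1 was k+ l+ f+ / k l f.
The two rarest classes, k+ l+ f and k l f+, are the double crossovers. Comparing them with the parentals, only the f allele has switched, so f is the middle locus and the order is k – f – l.
Crossovers in the f–l interval produce the single-crossover classes k+ l f+ and k l+ f (45 + 32 = 77) plus the double crossovers (6).
RF(f–l) = (77 + 6) / 1330 = 83/1330 = 0.0624 → 6.2 m.u.

6.2 m.u.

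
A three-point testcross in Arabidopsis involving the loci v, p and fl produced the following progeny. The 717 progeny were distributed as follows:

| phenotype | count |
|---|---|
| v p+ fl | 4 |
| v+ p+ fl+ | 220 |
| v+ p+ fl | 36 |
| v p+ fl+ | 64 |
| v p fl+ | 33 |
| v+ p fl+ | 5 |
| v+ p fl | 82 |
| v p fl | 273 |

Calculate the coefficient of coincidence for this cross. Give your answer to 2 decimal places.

The two most frequent reciprocal classes, v p fl and v+ p+ fl+, are the parental types, so the F1 was v p fl / v+ p+ fl+.
The two rarest classes, v p+ fl and v+ p fl+, are the double crossovers. Comparing them with the parentals, only the p allele has switched, so p is the middle locus and the order is v – p – fl.
v–p: (146 + 9)/717 = 0.2162; p–fl: (69 + 9)/717 = 0.1088.
Expected DCO frequency = 0.2162 × 0.1088 ≈ 0.02352; observed = 9/717 ≈ 0.01255.
Coefficient of coincidence = 0.01255/0.02352 ≈ 0.53.

0.53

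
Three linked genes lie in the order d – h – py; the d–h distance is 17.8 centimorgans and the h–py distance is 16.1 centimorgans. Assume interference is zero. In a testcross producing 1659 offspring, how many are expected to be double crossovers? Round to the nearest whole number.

Map distances give recombination frequencies of 0.178 and 0.161 for the two intervals.
With no interference, expected double-crossover frequency = 0.178 × 0.161 = 0.02866.
Expected number = 0.02866 × 1659 = 47.54 ≈ 48.

48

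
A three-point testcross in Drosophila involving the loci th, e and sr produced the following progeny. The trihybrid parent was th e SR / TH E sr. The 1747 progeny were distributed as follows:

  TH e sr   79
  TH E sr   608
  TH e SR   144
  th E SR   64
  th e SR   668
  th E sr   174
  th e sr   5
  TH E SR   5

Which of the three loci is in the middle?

sr

The two rarest classes, th e sr and TH E SR, are the double crossovers. Comparing them with the parentals, only the sr allele has switched, so sr is the middle locus and the order is th – sr – e.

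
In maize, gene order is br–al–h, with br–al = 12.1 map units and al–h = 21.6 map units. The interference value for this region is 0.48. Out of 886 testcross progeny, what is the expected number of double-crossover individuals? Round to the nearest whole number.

12

Map distances give recombination frequencies of 0.121 and 0.216 for the two intervals.
With interference 0.48 (so coincidence = 0.52), expected double-crossover frequency = 0.121 × 0.216 × 0.52 = 0.01359.
Expected number = 0.01359 × 886 = 12.04 ≈ 12.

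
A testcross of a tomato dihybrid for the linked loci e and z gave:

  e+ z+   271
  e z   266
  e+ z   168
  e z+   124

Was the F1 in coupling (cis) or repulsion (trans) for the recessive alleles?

cis

The two most frequent classes are e+ z+ (271) and e z (266); these are the parental (non-recombinant) types.
So the F1 carried e+ z+ on one chromosome and e z on the other — the recessive alleles are on the same chromosome (cis / coupling).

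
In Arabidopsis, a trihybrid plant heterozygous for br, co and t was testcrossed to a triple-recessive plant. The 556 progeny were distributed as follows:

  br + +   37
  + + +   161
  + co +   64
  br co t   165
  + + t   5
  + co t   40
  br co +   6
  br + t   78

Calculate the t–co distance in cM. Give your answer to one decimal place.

27.5 cM

The two most frequent reciprocal classes, br co t and + + +, are the parental types, so the F1 was br co t / + + +.
The two rarest classes, br co + and + + t, are the double crossovers. Comparing them with the parentals, only the t allele has switched, so t is the middle locus and the order is br – t – co.
Crossovers in the t–co interval produce the single-crossover classes br + t and + co + (78 + 64 = 142) plus the double crossovers (11).
RF(t–co) = (142 + 11) / 556 = 153/556 = 0.2752 → 27.5 cM.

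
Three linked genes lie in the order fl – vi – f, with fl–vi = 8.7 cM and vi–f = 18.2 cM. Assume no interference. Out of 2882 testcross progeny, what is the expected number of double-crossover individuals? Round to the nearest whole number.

46

Map distances give recombination frequencies of 0.087 and 0.182 for the two intervals.
With no interference, expected double-crossover frequency = 0.087 × 0.182 = 0.01583.
Expected number = 0.01583 × 2882 = 45.63 ≈ 46.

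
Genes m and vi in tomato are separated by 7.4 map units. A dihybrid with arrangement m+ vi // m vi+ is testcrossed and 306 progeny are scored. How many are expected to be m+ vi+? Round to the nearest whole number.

11

A map distance of 7.4 map units corresponds to a recombination frequency of 0.074.
The F1 is m+ vi / m vi+, so m+ vi+ is a recombinant gamete class with expected frequency r/2 = 0.074/2 = 0.0370.
Expected number = 0.0370 × 306 = 11.32 ≈ 11.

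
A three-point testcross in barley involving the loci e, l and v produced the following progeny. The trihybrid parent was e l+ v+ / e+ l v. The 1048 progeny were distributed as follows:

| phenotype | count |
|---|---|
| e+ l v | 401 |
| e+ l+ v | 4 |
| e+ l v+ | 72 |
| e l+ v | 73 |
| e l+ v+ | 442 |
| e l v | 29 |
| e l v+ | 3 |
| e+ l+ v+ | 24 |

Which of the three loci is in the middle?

The two rarest classes, e l v+ and e+ l+ v, are the double crossovers. Comparing them with the parentals, only the l allele has switched, so l is the middle locus and the order is v – l – e.

l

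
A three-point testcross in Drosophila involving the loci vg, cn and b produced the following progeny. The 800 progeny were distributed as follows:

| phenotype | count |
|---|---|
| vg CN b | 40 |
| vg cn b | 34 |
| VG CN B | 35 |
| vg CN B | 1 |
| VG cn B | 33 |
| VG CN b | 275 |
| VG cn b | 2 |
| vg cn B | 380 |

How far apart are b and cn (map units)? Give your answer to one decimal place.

9.0 map units

The two most frequent reciprocal classes, VG CN b and vg cn B, are the parental types, so the F1 was VG CN b / vg cn B.
The two rarest classes, VG cn b and vg CN B, are the double crossovers. Comparing them with the parentals, only the cn allele has switched, so cn is the middle locus and the order is b – cn – vg.
Crossovers in the b–cn interval produce the single-crossover classes VG CN B and vg cn b (35 + 34 = 69) plus the double crossovers (3).
RF(b–cn) = (69 + 3) / 800 = 72/800 = 0.0900 → 9.0 map units.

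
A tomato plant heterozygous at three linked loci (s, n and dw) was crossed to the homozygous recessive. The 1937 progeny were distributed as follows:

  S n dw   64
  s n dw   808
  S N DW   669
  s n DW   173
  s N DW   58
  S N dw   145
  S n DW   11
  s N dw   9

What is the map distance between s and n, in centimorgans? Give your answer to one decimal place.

7.3 centimorgans

The two most frequent reciprocal classes, S N DW and s n dw, are the parental types, so the F1 was S N DW / s n dw.
The two rarest classes, S n DW and s N dw, are the double crossovers. Comparing them with the parentals, only the n allele has switched, so n is the middle locus and the order is s – n – dw.
Crossovers in the s–n interval produce the single-crossover classes s N DW and S n dw (58 + 64 = 122) plus the double crossovers (20).
RF(s–n) = (122 + 20) / 1937 = 142/1937 = 0.0733 → 7.3 centimorgans.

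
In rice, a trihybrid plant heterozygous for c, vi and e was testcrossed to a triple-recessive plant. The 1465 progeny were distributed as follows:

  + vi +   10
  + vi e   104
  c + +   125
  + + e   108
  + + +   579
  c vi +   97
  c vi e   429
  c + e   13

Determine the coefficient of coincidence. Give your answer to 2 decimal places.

0.59

The two most frequent reciprocal classes, + + + and c vi e, are the parental types, so the F1 was + + + / c vi e.
The two rarest classes, + vi + and c + e, are the double crossovers. Comparing them with the parentals, only the vi allele has switched, so vi is the middle locus and the order is e – vi – c.
e–vi: (205 + 23)/1465 = 0.1556; vi–c: (229 + 23)/1465 = 0.1720.
Expected DCO frequency = 0.1556 × 0.1720 ≈ 0.02676; observed = 23/1465 ≈ 0.01570.
Coefficient of coincidence = 0.01570/0.02676 ≈ 0.59.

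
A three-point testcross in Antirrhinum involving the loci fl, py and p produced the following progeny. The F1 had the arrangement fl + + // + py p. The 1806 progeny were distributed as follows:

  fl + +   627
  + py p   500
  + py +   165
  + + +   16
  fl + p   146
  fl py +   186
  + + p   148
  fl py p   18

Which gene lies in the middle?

fl

The two rarest classes, + + + and fl py p, are the double crossovers. Comparing them with the parentals, only the fl allele has switched, so fl is the middle locus and the order is py – fl – p.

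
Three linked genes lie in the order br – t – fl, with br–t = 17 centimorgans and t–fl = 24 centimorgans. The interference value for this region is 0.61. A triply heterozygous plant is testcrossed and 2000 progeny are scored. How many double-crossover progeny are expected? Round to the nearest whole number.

Map distances give recombination frequencies of 0.170 and 0.240 for the two intervals.
With interference 0.61 (so coincidence = 0.39), expected double-crossover frequency = 0.170 × 0.240 × 0.39 = 0.01591.
Expected number = 0.01591 × 2000 = 31.82 ≈ 32.

32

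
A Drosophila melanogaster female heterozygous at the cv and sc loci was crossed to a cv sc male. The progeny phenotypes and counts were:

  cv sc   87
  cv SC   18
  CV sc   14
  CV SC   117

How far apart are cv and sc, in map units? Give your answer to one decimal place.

13.6 map units

The two most frequent classes, CV SC (117) and cv sc (87), are the parental types, so the F1 was CV SC / cv sc.
The recombinant classes are CV sc and cv SC: 14 + 18 = 32.
Recombination frequency = 32/236 = 0.1356 ≈ 13.6%, i.e. 13.6 map units.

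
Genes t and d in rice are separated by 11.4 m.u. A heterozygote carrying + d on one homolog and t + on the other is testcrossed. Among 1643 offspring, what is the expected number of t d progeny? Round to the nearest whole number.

A map distance of 11.4 m.u. corresponds to a recombination frequency of 0.114.
The F1 is + d / t +, so t d is a recombinant gamete class with expected frequency r/2 = 0.114/2 = 0.0570.
Expected number = 0.0570 × 1643 = 93.65 ≈ 94.

94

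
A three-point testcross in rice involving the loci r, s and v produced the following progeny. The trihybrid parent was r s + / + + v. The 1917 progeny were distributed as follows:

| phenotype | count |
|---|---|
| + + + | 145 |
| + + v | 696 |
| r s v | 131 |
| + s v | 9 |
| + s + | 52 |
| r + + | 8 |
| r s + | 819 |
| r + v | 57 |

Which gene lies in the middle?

s

The two rarest classes, r + + and + s v, are the double crossovers. Comparing them with the parentals, only the s allele has switched, so s is the middle locus and the order is v – s – r.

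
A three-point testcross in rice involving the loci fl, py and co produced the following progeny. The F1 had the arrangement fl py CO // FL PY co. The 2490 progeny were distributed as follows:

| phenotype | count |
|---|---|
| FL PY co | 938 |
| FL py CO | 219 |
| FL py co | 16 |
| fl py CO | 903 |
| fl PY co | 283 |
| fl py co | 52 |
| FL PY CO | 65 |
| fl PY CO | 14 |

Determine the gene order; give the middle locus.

py

The two rarest classes, fl PY CO and FL py co, are the double crossovers. Comparing them with the parentals, only the py allele has switched, so py is the middle locus and the order is co – py – fl.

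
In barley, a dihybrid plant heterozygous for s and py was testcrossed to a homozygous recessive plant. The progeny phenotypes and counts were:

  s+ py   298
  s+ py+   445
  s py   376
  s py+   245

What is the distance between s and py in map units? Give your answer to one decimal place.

39.8 map units

The two most frequent classes, s+ py+ (445) and s py (376), are the parental types, so the F1 was s+ py+ / s py.
The recombinant classes are s+ py and s py+: 298 + 245 = 543.
Recombination frequency = 543/1364 = 0.3981 ≈ 39.8%, i.e. 39.8 map units.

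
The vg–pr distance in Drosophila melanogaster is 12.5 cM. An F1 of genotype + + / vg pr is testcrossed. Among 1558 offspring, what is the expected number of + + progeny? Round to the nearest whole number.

682

A map distance of 12.5 cM corresponds to a recombination frequency of 0.125.
The F1 is + + / vg pr, so + + is a parental gamete class with expected frequency (1 − r)/2 = 0.875/2 = 0.4375.
Expected number = 0.4375 × 1558 = 681.62 ≈ 682.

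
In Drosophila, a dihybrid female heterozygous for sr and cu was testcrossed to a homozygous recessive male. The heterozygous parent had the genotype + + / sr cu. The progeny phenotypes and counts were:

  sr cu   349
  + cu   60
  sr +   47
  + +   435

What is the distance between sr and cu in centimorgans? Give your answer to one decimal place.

12.0 centimorgans

The recombinant classes are + cu and sr +: 60 + 47 = 107.
Recombination frequency = 107/891 = 0.1201 ≈ 12.0%, i.e. 12.0 centimorgans.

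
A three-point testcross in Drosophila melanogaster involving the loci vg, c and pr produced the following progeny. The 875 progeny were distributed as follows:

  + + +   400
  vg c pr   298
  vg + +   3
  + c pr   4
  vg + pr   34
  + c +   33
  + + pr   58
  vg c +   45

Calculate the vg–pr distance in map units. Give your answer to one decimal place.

The two most frequent reciprocal classes, + + + and vg c pr, are the parental types, so the F1 was + + + / vg c pr.
The two rarest classes, vg + + and + c pr, are the double crossovers. Comparing them with the parentals, only the vg allele has switched, so vg is the middle locus and the order is c – vg – pr.
Crossovers in the vg–pr interval produce the single-crossover classes + + pr and vg c + (58 + 45 = 103) plus the double crossovers (7).
RF(vg–pr) = (103 + 7) / 875 = 110/875 = 0.1257 → 12.6 map units.

12.6 map units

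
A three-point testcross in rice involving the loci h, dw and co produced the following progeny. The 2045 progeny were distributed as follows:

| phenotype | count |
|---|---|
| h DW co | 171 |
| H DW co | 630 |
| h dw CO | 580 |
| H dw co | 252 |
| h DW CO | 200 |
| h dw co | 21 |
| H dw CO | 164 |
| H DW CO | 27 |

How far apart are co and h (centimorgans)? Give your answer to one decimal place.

18.7 centimorgans

The two most frequent reciprocal classes, h dw CO and H DW co, are the parental types, so the F1 was h dw CO / H DW co.
The two rarest classes, h dw co and H DW CO, are the double crossovers. Comparing them with the parentals, only the co allele has switched, so co is the middle locus and the order is dw – co – h.
Crossovers in the co–h interval produce the single-crossover classes H dw CO and h DW co (164 + 171 = 335) plus the double crossovers (48).
RF(co–h) = (335 + 48) / 2045 = 383/2045 = 0.1873 → 18.7 centimorgans.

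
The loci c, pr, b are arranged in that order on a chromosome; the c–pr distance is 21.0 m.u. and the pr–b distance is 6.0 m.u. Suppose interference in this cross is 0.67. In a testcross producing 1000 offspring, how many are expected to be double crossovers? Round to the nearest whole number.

4

Map distances give recombination frequencies of 0.210 and 0.060 for the two intervals.
With interference 0.67 (so coincidence = 0.33), expected double-crossover frequency = 0.210 × 0.060 × 0.33 = 0.00416.
Expected number = 0.00416 × 1000 = 4.16 ≈ 4.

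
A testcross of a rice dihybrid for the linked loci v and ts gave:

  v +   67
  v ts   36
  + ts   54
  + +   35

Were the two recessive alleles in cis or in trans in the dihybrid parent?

trans

The two most frequent classes are + ts (54) and v + (67); these are the parental (non-recombinant) types.
So the F1 carried + ts on one chromosome and v + on the other — the recessive alleles are on opposite chromosomes (trans / repulsion).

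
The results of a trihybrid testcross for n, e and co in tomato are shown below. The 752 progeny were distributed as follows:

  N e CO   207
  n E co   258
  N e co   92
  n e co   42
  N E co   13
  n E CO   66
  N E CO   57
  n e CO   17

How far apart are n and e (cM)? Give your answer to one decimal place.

17.2 cM

The two most frequent reciprocal classes, N e CO and n E co, are the parental types, so the F1 was N e CO / n E co.
The two rarest classes, n e CO and N E co, are the double crossovers. Comparing them with the parentals, only the n allele has switched, so n is the middle locus and the order is e – n – co.
Crossovers in the e–n interval produce the single-crossover classes N E CO and n e co (57 + 42 = 99) plus the double crossovers (30).
RF(e–n) = (99 + 30) / 752 = 129/752 = 0.1715 → 17.2 cM.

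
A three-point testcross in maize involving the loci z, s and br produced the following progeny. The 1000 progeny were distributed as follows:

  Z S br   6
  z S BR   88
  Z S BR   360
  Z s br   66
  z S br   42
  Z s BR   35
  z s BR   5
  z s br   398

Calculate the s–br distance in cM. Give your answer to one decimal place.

The two most frequent reciprocal classes, z s br and Z S BR, are the parental types, so the F1 was z s br / Z S BR.
The two rarest classes, z s BR and Z S br, are the double crossovers. Comparing them with the parentals, only the br allele has switched, so br is the middle locus and the order is z – br – s.
Crossovers in the br–s interval produce the single-crossover classes z S br and Z s BR (42 + 35 = 77) plus the double crossovers (11).
RF(br–s) = (77 + 11) / 1000 = 88/1000 = 0.0880 → 8.8 cM.

8.8 cM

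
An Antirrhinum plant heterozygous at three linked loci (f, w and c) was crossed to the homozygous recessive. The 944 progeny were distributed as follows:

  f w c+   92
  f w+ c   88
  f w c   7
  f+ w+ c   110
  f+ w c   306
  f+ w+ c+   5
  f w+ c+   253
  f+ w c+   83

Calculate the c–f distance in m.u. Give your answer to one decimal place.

19.4 m.u.

The two most frequent reciprocal classes, f+ w c and f w+ c+, are the parental types, so the F1 was f+ w c / f w+ c+.
The two rarest classes, f w c and f+ w+ c+, are the double crossovers. Comparing them with the parentals, only the f allele has switched, so f is the middle locus and the order is w – f – c.
Crossovers in the f–c interval produce the single-crossover classes f+ w c+ and f w+ c (83 + 88 = 171) plus the double crossovers (12).
RF(f–c) = (171 + 12) / 944 = 183/944 = 0.1939 → 19.4 m.u.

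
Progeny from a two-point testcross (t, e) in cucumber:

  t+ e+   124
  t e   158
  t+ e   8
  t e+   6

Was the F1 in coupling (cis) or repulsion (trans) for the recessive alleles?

cis

The two most frequent classes are t+ e+ (124) and t e (158); these are the parental (non-recombinant) types.
So the F1 carried t+ e+ on one chromosome and t e on the other — the recessive alleles are on the same chromosome (cis / coupling).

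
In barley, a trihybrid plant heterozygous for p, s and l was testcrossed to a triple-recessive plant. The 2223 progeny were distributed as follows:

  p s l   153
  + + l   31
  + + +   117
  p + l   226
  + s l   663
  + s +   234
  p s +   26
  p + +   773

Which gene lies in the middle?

s

The two most frequent reciprocal classes, p + + and + s l, are the parental types, so the F1 was p + + / + s l.
The two rarest classes, p s + and + + l, are the double crossovers. Comparing them with the parentals, only the s allele has switched, so s is the middle locus and the order is l – s – p.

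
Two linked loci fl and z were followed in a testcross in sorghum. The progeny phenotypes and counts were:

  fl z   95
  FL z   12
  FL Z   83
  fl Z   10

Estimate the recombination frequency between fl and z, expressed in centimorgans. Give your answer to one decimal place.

11.0 centimorgans

The two most frequent classes, FL Z (83) and fl z (95), are the parental types, so the F1 was FL Z / fl z.
The recombinant classes are FL z and fl Z: 12 + 10 = 22.
Recombination frequency = 22/200 = 0.1100 ≈ 11.0%, i.e. 11.0 centimorgans.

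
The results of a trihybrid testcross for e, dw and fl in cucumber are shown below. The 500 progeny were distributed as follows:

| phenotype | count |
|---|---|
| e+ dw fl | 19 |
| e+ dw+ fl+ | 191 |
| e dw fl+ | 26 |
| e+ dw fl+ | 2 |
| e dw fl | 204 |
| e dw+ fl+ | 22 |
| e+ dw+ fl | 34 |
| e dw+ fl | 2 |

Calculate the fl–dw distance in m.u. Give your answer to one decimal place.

12.8 m.u.

The two most frequent reciprocal classes, e+ dw+ fl+ and e dw fl, are the parental types, so the F1 was e+ dw+ fl+ / e dw fl.
The two rarest classes, e+ dw fl+ and e dw+ fl, are the double crossovers. Comparing them with the parentals, only the dw allele has switched, so dw is the middle locus and the order is fl – dw – e.
Crossovers in the fl–dw interval produce the single-crossover classes e+ dw+ fl and e dw fl+ (34 + 26 = 60) plus the double crossovers (4).
RF(fl–dw) = (60 + 4) / 500 = 64/500 = 0.1280 → 12.8 m.u.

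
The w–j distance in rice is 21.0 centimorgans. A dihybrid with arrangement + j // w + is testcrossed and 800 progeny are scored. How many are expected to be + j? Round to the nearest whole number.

A map distance of 21.0 centimorgans corresponds to a recombination frequency of 0.210.
The F1 is + j / w +, so + j is a parental gamete class with expected frequency (1 − r)/2 = 0.790/2 = 0.3950.
Expected number = 0.3950 × 800 = 316.00 ≈ 316.

316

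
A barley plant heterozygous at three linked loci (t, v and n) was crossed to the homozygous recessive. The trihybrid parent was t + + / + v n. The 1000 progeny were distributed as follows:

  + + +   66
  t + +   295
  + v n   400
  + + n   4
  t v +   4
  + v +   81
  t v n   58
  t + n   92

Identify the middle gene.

v

The two rarest classes, t v + and + + n, are the double crossovers. Comparing them with the parentals, only the v allele has switched, so v is the middle locus and the order is n – v – t.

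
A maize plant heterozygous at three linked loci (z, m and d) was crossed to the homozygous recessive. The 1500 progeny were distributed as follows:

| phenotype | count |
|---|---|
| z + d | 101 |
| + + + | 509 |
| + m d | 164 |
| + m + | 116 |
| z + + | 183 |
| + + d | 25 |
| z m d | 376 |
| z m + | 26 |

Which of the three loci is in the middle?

d

The two most frequent reciprocal classes, z m d and + + +, are the parental types, so the F1 was z m d / + + +.
The two rarest classes, z m + and + + d, are the double crossovers. Comparing them with the parentals, only the d allele has switched, so d is the middle locus and the order is m – d – z.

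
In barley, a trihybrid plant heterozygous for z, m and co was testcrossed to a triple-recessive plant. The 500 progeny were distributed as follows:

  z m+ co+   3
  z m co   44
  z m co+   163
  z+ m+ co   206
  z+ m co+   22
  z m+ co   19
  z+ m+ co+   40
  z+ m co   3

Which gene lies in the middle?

m

The two most frequent reciprocal classes, z m co+ and z+ m+ co, are the parental types, so the F1 was z m co+ / z+ m+ co.
The two rarest classes, z m+ co+ and z+ m co, are the double crossovers. Comparing them with the parentals, only the m allele has switched, so m is the middle locus and the order is z – m – co.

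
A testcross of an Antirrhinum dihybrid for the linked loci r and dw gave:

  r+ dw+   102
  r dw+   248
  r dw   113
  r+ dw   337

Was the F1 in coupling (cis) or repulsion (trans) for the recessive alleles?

The two most frequent classes are r+ dw (337) and r dw+ (248); these are the parental (non-recombinant) types.
So the F1 carried r+ dw on one chromosome and r dw+ on the other — the recessive alleles are on opposite chromosomes (trans / repulsion).

trans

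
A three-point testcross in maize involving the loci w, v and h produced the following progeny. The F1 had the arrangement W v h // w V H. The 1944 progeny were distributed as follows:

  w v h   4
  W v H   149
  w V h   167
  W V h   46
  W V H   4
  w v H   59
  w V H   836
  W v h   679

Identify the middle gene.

w

The two rarest classes, w v h and W V H, are the double crossovers. Comparing them with the parentals, only the w allele has switched, so w is the middle locus and the order is v – w – h.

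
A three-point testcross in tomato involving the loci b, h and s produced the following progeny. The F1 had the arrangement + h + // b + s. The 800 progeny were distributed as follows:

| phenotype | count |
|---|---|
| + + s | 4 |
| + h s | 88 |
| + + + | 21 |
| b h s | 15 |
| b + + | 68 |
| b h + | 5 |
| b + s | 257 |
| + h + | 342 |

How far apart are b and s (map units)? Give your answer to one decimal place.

The two rarest classes, b h + and + + s, are the double crossovers. Comparing them with the parentals, only the b allele has switched, so b is the middle locus and the order is h – b – s.
Crossovers in the b–s interval produce the single-crossover classes + h s and b + + (88 + 68 = 156) plus the double crossovers (9).
RF(b–s) = (156 + 9) / 800 = 165/800 = 0.2062 → 20.6 map units.

20.6 map units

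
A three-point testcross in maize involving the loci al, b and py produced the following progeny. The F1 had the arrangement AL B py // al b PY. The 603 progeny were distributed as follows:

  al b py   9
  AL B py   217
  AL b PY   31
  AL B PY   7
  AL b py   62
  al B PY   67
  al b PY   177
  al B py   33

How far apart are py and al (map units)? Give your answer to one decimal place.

13.3 map units

The two rarest classes, AL B PY and al b py, are the double crossovers. Comparing them with the parentals, only the py allele has switched, so py is the middle locus and the order is b – py – al.
Crossovers in the py–al interval produce the single-crossover classes al B py and AL b PY (33 + 31 = 64) plus the double crossovers (16).
RF(py–al) = (64 + 16) / 603 = 80/603 = 0.1327 → 13.3 map units.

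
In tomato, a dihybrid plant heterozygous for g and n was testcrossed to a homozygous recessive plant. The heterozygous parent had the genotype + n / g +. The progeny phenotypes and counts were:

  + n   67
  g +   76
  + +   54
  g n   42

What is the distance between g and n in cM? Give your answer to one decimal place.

40.2 cM

The recombinant classes are + + and g n: 54 + 42 = 96.
Recombination frequency = 96/239 = 0.4017 ≈ 40.2%, i.e. 40.2 cM.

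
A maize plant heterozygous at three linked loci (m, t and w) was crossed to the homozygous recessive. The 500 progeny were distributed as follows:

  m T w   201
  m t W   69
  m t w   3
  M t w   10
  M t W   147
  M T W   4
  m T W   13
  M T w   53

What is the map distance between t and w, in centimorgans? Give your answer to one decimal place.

6.0 centimorgans

The two most frequent reciprocal classes, m T w and M t W, are the parental types, so the F1 was m T w / M t W.
The two rarest classes, m t w and M T W, are the double crossovers. Comparing them with the parentals, only the t allele has switched, so t is the middle locus and the order is w – t – m.
Crossovers in the w–t interval produce the single-crossover classes m T W and M t w (13 + 10 = 23) plus the double crossovers (7).
RF(w–t) = (23 + 7) / 500 = 30/500 = 0.0600 → 6.0 centimorgans.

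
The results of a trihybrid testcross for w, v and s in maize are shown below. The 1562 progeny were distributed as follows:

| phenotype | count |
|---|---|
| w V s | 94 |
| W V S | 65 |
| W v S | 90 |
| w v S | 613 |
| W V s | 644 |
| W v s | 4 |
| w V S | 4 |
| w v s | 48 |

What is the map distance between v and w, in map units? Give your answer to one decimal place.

12.3 map units

The two most frequent reciprocal classes, W V s and w v S, are the parental types, so the F1 was W V s / w v S.
The two rarest classes, W v s and w V S, are the double crossovers. Comparing them with the parentals, only the v allele has switched, so v is the middle locus and the order is s – v – w.
Crossovers in the v–w interval produce the single-crossover classes w V s and W v S (94 + 90 = 184) plus the double crossovers (8).
RF(v–w) = (184 + 8) / 1562 = 192/1562 = 0.1229 → 12.3 map units.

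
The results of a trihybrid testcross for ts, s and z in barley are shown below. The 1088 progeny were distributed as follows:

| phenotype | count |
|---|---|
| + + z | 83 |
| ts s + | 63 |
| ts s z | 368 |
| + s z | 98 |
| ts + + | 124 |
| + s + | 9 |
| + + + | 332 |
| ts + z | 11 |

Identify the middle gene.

s

The two most frequent reciprocal classes, + + + and ts s z, are the parental types, so the F1 was + + + / ts s z.
The two rarest classes, + s + and ts + z, are the double crossovers. Comparing them with the parentals, only the s allele has switched, so s is the middle locus and the order is z – s – ts.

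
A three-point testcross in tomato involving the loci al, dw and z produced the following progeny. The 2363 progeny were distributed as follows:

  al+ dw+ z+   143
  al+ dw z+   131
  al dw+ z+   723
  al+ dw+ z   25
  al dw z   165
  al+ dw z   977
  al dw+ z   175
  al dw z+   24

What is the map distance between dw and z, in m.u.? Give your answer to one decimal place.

The two most frequent reciprocal classes, al+ dw z and al dw+ z+, are the parental types, so the F1 was al+ dw z / al dw+ z+.
The two rarest classes, al+ dw+ z and al dw z+, are the double crossovers. Comparing them with the parentals, only the dw allele has switched, so dw is the middle locus and the order is z – dw – al.
Crossovers in the z–dw interval produce the single-crossover classes al+ dw z+ and al dw+ z (131 + 175 = 306) plus the double crossovers (49).
RF(z–dw) = (306 + 49) / 2363 = 355/2363 = 0.1502 → 15.0 m.u.

15.0 m.u.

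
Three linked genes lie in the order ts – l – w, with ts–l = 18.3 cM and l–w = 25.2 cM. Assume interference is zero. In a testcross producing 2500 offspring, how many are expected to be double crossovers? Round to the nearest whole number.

Map distances give recombination frequencies of 0.183 and 0.252 for the two intervals.
With no interference, expected double-crossover frequency = 0.183 × 0.252 = 0.04612.
Expected number = 0.04612 × 2500 = 115.29 ≈ 115.

115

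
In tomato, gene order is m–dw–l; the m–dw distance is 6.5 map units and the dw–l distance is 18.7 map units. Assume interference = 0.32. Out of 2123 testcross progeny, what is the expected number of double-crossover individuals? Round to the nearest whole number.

Map distances give recombination frequencies of 0.065 and 0.187 for the two intervals.
With interference 0.32 (so coincidence = 0.68), expected double-crossover frequency = 0.065 × 0.187 × 0.68 = 0.00827.
Expected number = 0.00827 × 2123 = 17.55 ≈ 18.

18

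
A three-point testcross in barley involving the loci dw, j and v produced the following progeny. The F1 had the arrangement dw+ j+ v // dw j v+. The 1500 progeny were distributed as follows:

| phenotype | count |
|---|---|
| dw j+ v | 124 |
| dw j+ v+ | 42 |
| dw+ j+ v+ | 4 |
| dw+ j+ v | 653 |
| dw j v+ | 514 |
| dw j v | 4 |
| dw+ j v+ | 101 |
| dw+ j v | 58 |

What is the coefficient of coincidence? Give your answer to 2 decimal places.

0.48

The two rarest classes, dw+ j+ v+ and dw j v, are the double crossovers. Comparing them with the parentals, only the v allele has switched, so v is the middle locus and the order is dw – v – j.
dw–v: (225 + 8)/1500 = 0.1553; v–j: (100 + 8)/1500 = 0.0720.
Expected DCO frequency = 0.1553 × 0.0720 ≈ 0.01118; observed = 8/1500 ≈ 0.00533.
Coefficient of coincidence = 0.00533/0.01118 ≈ 0.48.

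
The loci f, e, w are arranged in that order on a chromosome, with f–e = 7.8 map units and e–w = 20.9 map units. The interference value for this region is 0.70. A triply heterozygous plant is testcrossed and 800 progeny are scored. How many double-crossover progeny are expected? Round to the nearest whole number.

4

Map distances give recombination frequencies of 0.078 and 0.209 for the two intervals.
With interference 0.70 (so coincidence = 0.30), expected double-crossover frequency = 0.078 × 0.209 × 0.30 = 0.00489.
Expected number = 0.00489 × 800 = 3.91 ≈ 4.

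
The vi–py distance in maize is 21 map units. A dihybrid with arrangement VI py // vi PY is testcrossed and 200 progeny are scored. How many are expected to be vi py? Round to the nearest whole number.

A map distance of 21 map units corresponds to a recombination frequency of 0.210.
The F1 is VI py / vi PY, so vi py is a recombinant gamete class with expected frequency r/2 = 0.210/2 = 0.1050.
Expected number = 0.1050 × 200 = 21.00 ≈ 21.

21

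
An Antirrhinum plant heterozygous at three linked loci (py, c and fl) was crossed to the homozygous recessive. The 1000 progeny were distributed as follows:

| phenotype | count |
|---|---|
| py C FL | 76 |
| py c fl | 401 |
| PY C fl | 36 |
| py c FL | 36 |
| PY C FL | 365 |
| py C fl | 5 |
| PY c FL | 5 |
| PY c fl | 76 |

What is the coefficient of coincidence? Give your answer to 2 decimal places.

The two most frequent reciprocal classes, py c fl and PY C FL, are the parental types, so the F1 was py c fl / PY C FL.
The two rarest classes, py C fl and PY c FL, are the double crossovers. Comparing them with the parentals, only the c allele has switched, so c is the middle locus and the order is fl – c – py.
fl–c: (72 + 10)/1000 = 0.0820; c–py: (152 + 10)/1000 = 0.1620.
Expected DCO frequency = 0.0820 × 0.1620 ≈ 0.01328; observed = 10/1000 ≈ 0.01000.
Coefficient of coincidence = 0.01000/0.01328 ≈ 0.75.

0.75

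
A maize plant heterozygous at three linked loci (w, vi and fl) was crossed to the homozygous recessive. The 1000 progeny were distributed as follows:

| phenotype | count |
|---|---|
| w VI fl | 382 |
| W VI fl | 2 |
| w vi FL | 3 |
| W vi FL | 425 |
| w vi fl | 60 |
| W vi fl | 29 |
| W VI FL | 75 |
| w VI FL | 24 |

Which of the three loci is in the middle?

w

The two most frequent reciprocal classes, W vi FL and w VI fl, are the parental types, so the F1 was W vi FL / w VI fl.
The two rarest classes, w vi FL and W VI fl, are the double crossovers. Comparing them with the parentals, only the w allele has switched, so w is the middle locus and the order is fl – w – vi.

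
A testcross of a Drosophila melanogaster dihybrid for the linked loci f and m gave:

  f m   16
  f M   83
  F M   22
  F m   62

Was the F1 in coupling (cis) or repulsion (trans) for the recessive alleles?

The two most frequent classes are F m (62) and f M (83); these are the parental (non-recombinant) types.
So the F1 carried F m on one chromosome and f M on the other — the recessive alleles are on opposite chromosomes (trans / repulsion).

trans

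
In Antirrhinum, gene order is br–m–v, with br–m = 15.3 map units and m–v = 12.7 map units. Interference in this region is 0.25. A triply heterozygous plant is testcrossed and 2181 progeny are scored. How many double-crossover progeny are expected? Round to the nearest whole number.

Map distances give recombination frequencies of 0.153 and 0.127 for the two intervals.
With interference 0.25 (so coincidence = 0.75), expected double-crossover frequency = 0.153 × 0.127 × 0.75 = 0.01457.
Expected number = 0.01457 × 2181 = 31.78 ≈ 32.

32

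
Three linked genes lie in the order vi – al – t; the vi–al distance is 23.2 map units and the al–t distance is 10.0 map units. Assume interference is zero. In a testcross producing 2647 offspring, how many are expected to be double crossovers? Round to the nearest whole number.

61

Map distances give recombination frequencies of 0.232 and 0.100 for the two intervals.
With no interference, expected double-crossover frequency = 0.232 × 0.100 = 0.02320.
Expected number = 0.02320 × 2647 = 61.41 ≈ 61.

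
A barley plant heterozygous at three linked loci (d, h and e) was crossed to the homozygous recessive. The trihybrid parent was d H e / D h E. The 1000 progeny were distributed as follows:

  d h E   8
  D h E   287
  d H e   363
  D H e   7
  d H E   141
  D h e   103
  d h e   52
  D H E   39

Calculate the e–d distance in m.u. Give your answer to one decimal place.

25.9 m.u.

The two rarest classes, D H e and d h E, are the double crossovers. Comparing them with the parentals, only the d allele has switched, so d is the middle locus and the order is e – d – h.
Crossovers in the e–d interval produce the single-crossover classes d H E and D h e (141 + 103 = 244) plus the double crossovers (15).
RF(e–d) = (244 + 15) / 1000 = 259/1000 = 0.2590 → 25.9 m.u.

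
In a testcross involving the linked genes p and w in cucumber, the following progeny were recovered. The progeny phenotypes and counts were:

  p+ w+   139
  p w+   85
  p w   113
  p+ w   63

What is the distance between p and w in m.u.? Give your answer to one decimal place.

37.0 m.u.

The two most frequent classes, p+ w+ (139) and p w (113), are the parental types, so the F1 was p+ w+ / p w.
The recombinant classes are p+ w and p w+: 63 + 85 = 148.
Recombination frequency = 148/400 = 0.3700 ≈ 37.0%, i.e. 37.0 m.u.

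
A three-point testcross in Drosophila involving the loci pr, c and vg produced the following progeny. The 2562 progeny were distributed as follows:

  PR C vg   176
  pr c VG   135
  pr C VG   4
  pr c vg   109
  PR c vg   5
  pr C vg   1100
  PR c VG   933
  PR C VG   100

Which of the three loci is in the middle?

vg

The two most frequent reciprocal classes, PR c VG and pr C vg, are the parental types, so the F1 was PR c VG / pr C vg.
The two rarest classes, PR c vg and pr C VG, are the double crossovers. Comparing them with the parentals, only the vg allele has switched, so vg is the middle locus and the order is pr – vg – c.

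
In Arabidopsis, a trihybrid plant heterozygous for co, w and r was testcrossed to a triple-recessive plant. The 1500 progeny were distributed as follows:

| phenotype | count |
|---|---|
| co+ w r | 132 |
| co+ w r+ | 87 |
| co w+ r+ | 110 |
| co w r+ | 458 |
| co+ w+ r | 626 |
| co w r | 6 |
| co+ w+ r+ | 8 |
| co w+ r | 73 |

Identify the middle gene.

r

The two most frequent reciprocal classes, co+ w+ r and co w r+, are the parental types, so the F1 was co+ w+ r / co w r+.
The two rarest classes, co+ w+ r+ and co w r, are the double crossovers. Comparing them with the parentals, only the r allele has switched, so r is the middle locus and the order is w – r – co.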